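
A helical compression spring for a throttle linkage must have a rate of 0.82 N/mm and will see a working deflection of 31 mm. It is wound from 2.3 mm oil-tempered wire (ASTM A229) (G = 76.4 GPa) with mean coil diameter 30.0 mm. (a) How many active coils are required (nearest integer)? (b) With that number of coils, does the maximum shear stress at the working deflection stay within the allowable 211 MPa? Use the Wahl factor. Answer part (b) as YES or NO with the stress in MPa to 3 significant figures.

N_a = Gd⁴/(8D³k) = (76.4×10³)(2.3⁴)/(8·30.0³·0.82) = 12.07 → N_a = 12
Actual rate k = Gd⁴/(8D³·12) = 0.82484 N/mm
Working load F = kδ = 0.82484·31 = 25.57 N
C = 30.0/2.3 = 13.0435; K_W = (4C−1)/(4C−4)+0.615/C = 1.1094
τ_max = K_W·8FD/(πd³) = 1.1094·160.55 = 178.12 MPa
τ_max ≤ 211 MPa → acceptable

(a) 12 coils; (b) YES, τ_max = 178 MPa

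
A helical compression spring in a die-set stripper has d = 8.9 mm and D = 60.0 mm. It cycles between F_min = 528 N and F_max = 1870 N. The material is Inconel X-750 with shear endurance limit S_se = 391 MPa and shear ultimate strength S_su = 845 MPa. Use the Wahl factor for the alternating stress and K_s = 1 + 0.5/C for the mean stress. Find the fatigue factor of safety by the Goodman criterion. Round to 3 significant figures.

1.27

C = D/d = 60.0/8.9 = 6.7416; K_W = (4C−1)/(4C−4)+0.615/C = 1.2219; K_s = 1+0.5/C = 1.0742
F_a = (F_max−F_min)/2 = 671 N; F_m = (F_max+F_min)/2 = 1199 N
τ_a = K_W·8F_aD/(πd³) = 1.2219 × 145.43 = 177.69 MPa
τ_m = K_s·8F_mD/(πd³) = 1.0742 × 259.86 = 279.13 MPa
Goodman: 1/n_f = τ_a/S_se + τ_m/S_su = 177.69/391 + 279.13/845 = 0.45445 + 0.33034 = 0.78478
n_f = 1/0.78478 = 1.274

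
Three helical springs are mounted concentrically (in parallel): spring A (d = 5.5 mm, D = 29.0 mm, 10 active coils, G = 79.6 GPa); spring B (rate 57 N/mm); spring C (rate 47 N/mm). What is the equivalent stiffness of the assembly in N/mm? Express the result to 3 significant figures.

141 N/mm

k_A = Gd⁴/(8D³N_a) = (79.6×10³)(5.5⁴)/(8·29.0³·10) = 37.332 N/mm
Parallel: k_eq = 37.332 + 57 + 47 = 141.33 N/mm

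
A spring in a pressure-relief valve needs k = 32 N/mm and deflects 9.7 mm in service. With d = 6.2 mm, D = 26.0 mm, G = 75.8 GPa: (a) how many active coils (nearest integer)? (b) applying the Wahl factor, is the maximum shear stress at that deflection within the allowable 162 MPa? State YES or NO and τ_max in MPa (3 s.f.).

N_a = Gd⁴/(8D³k) = (75.8×10³)(6.2⁴)/(8·26.0³·32) = 24.89 → N_a = 25
Actual rate k = Gd⁴/(8D³·25) = 31.863 N/mm
Working load F = kδ = 31.863·9.7 = 309.07 N
C = 26.0/6.2 = 4.1935; K_W = (4C−1)/(4C−4)+0.615/C = 1.3815
τ_max = K_W·8FD/(πd³) = 1.3815·85.861 = 118.62 MPa
τ_max ≤ 162 MPa → acceptable

(a) 25 coils; (b) YES, τ_max = 119 MPa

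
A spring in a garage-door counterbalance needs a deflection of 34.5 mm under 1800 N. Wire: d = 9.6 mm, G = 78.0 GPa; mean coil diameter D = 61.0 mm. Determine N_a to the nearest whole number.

Required rate k = F/δ = 1800/34.5 = 52.174 N/mm
N_a = Gd⁴/(8D³k) = (78.0×10³ × 9.6⁴)/(8 × 61.0³ × 52.174)
    = 6.6249e+08 / 9.47399e+07 = 6.993 → 7 coils

7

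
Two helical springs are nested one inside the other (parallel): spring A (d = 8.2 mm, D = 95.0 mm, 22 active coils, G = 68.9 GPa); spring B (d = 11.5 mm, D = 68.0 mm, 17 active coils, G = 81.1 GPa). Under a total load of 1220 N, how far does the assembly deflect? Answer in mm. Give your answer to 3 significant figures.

34.6 mm

k_A = Gd⁴/(8D³N_a) = (68.9×10³)(8.2⁴)/(8·95.0³·22) = 2.0644 N/mm
k_B = Gd⁴/(8D³N_a) = (81.1×10³)(11.5⁴)/(8·68.0³·17) = 33.17 N/mm
Parallel: k_eq = 2.0644 + 33.17 = 35.234 N/mm
δ = F/k_eq = 1220/35.234 = 34.625 mm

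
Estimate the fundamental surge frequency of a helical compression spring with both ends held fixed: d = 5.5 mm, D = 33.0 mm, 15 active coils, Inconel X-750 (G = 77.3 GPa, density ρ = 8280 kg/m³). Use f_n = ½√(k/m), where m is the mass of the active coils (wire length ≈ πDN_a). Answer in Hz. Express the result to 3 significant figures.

116 Hz

k = Gd⁴/(8D³N_a) = (77.3×10³)(5.5⁴)/(8·33.0³·15) = 16.402 N/mm = 16402 N/m
Wire length L = πDN_a = π·33.0·15 = 1555.1 mm
m = ρ·(πd²/4)·L = 8280 × 23.758×10⁻⁶ m² × 1.5551 m = 0.30591 kg
f_n = ½√(k/m) = 0.5·√(16402/0.30591) = 0.5·√(53617) = 115.78 Hz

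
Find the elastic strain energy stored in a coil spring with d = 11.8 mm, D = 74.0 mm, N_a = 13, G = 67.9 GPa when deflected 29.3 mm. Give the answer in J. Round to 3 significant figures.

k = Gd⁴/(8D³N_a) = (67.9×10³)(11.8⁴)/(8·74.0³·13) = 31.237 N/mm
U = ½kδ² = 0.5 × 31.237 × 29.3² = 13408 N·mm = 13.408 J

13.4 J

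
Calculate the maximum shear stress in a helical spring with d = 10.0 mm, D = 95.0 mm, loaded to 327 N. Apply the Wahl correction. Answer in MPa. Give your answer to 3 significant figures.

Spring index C = D/d = 95.0/10.0 = 9.5000
K_W = (4C−1)/(4C−4) + 0.615/C = 37.000/34.000 + 0.0647 = 1.1530
τ₀ = 8FD/(πd³) = 8·327·95.0/(π·10.0³) = 248520/3141.6 = 79.106 MPa
τ_max = K·τ₀ = 1.1530 × 79.106 = 91.207 MPa

91.2 MPa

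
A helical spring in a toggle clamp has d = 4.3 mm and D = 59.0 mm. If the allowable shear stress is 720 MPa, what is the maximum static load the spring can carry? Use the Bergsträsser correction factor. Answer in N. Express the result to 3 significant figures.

C = D/d = 59.0/4.3 = 13.7209
K_B = (4C+2)/(4C−3) = 56.884/51.884 = 1.0964
τ_max = K·8FD/(πd³) → F_max = τ_allow·πd³/(8DK)
F_max = 720·π·4.3³/(8·59.0·1.0964) = 1.7984e+05/517.49 = 347.53 N

348 N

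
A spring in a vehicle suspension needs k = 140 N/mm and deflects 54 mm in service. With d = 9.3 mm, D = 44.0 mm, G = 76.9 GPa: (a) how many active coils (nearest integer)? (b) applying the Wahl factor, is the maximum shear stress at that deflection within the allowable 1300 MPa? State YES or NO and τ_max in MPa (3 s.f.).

N_a = Gd⁴/(8D³k) = (76.9×10³)(9.3⁴)/(8·44.0³·140) = 6.03 → N_a = 6
Actual rate k = Gd⁴/(8D³·6) = 140.69 N/mm
Working load F = kδ = 140.69·54 = 7597.2 N
C = 44.0/9.3 = 4.7312; K_W = (4C−1)/(4C−4)+0.615/C = 1.3310
τ_max = K_W·8FD/(πd³) = 1.3310·1058.3 = 1408.6 MPa
τ_max > 1300 MPa → exceeds allowable

(a) 6 coils; (b) NO, τ_max = 1410 MPa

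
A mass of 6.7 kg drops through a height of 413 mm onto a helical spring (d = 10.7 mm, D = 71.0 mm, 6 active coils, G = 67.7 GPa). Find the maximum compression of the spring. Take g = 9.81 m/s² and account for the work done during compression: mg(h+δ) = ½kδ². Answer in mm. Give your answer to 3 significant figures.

k = Gd⁴/(8D³N_a) = (67.7×10³)(10.7⁴)/(8·71.0³·6) = 51.654 N/mm
W = mg = 6.7 × 9.81 = 65.727 N
½kδ² − Wδ − Wh = 0 → δ = (W + √(W² + 2kWh))/k
δ = (65.727 + √(4320 + 2.80434e+06))/51.654 = (65.727 + 1675.9)/51.654 = 33.717 mm

33.7 mm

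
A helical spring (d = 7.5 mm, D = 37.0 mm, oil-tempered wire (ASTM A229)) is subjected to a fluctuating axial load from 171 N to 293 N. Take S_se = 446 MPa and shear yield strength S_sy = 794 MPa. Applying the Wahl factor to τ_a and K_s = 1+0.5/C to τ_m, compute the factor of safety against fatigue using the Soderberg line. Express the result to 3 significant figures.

C = D/d = 37.0/7.5 = 4.9333; K_W = (4C−1)/(4C−4)+0.615/C = 1.3153; K_s = 1+0.5/C = 1.1014
F_a = (F_max−F_min)/2 = 61 N; F_m = (F_max+F_min)/2 = 232 N
τ_a = K_W·8F_aD/(πd³) = 1.3153 × 13.623 = 17.92 MPa
τ_m = K_s·8F_mD/(πd³) = 1.1014 × 51.814 = 57.065 MPa
Soderberg: 1/n_f = τ_a/S_se + τ_m/S_sy = 17.92/446 + 57.065/794 = 0.04018 + 0.07187 = 0.11205
n_f = 1/0.11205 = 8.925

8.92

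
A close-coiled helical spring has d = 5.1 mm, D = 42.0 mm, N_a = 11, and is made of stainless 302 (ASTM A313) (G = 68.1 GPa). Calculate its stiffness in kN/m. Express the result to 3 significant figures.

k = Gd⁴/(8D³N_a) = (68.1×10³ × 5.1⁴) / (8 × 42.0³ × 11)
  = 4.6071e+07 / 6.51974e+06 = 7.0664 N/mm

7.07 kN/m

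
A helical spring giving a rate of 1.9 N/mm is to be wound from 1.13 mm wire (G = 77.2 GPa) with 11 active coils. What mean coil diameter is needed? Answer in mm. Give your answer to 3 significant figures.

9.10 mm

D = (Gd⁴/(8N_a·k))^(1/3) = (77.2×10³·1.13⁴/(8·11·1.9))^(1/3)
  = (752.826)^(1/3) = 9.0970 mm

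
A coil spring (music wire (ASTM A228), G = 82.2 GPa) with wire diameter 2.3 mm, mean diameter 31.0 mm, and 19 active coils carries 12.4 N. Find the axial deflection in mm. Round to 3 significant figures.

k = Gd⁴/(8D³N_a) = (82.2×10³)(2.3⁴)/(8·31.0³·19) = 0.50799 N/mm
δ = F/k = 12.4 / 0.50799 = 24.41 mm

24.4 mm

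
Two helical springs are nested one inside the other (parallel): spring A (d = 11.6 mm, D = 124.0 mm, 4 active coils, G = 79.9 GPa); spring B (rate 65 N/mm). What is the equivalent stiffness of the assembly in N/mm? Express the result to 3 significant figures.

88.7 N/mm

k_A = Gd⁴/(8D³N_a) = (79.9×10³)(11.6⁴)/(8·124.0³·4) = 23.712 N/mm
Parallel: k_eq = 23.712 + 65 = 88.712 N/mm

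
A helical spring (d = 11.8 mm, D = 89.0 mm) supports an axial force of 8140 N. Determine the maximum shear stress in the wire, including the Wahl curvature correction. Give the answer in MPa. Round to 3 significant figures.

1340 MPa

Spring index C = D/d = 89.0/11.8 = 7.5424
K_W = (4C−1)/(4C−4) + 0.615/C = 29.169/26.169 + 0.0815 = 1.1962
τ₀ = 8FD/(πd³) = 8·8140·89.0/(π·11.8³) = 5.79568e+06/5161.7 = 1122.8 MPa
τ_max = K·τ₀ = 1.1962 × 1122.8 = 1343.1 MPa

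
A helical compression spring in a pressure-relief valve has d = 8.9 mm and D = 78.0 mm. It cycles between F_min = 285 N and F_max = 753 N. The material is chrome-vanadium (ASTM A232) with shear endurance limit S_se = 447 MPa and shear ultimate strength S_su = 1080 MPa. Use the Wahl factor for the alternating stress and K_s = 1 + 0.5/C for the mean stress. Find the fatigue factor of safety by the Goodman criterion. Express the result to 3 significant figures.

C = D/d = 78.0/8.9 = 8.7640; K_W = (4C−1)/(4C−4)+0.615/C = 1.1668; K_s = 1+0.5/C = 1.0571
F_a = (F_max−F_min)/2 = 234 N; F_m = (F_max+F_min)/2 = 519 N
τ_a = K_W·8F_aD/(πd³) = 1.1668 × 65.93 = 76.925 MPa
τ_m = K_s·8F_mD/(πd³) = 1.0571 × 146.23 = 154.57 MPa
Goodman: 1/n_f = τ_a/S_se + τ_m/S_su = 76.925/447 + 154.57/1080 = 0.17209 + 0.14312 = 0.31521
n_f = 1/0.31521 = 3.172

3.17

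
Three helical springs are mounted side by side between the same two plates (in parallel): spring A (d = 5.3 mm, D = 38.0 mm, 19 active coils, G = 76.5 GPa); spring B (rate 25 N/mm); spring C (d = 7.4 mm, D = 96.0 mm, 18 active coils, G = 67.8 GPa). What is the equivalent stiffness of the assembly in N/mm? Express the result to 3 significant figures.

33.8 N/mm

k_A = Gd⁴/(8D³N_a) = (76.5×10³)(5.3⁴)/(8·38.0³·19) = 7.2372 N/mm
k_C = Gd⁴/(8D³N_a) = (67.8×10³)(7.4⁴)/(8·96.0³·18) = 1.5958 N/mm
Parallel: k_eq = 7.2372 + 25 + 1.5958 = 33.833 N/mm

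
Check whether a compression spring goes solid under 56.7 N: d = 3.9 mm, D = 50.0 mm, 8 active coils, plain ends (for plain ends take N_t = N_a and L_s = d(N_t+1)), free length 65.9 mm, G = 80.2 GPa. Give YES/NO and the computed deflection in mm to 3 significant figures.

NO, δ = 24.4 mm

k = Gd⁴/(8D³N_a) = (80.2×10³)(3.9⁴)/(8·50.0³·8) = 2.3192 N/mm
N_t = 8; L_s = 3.9·9 = 35.1 mm; δ_solid = L₀ − L_s = 65.9 − 35.1 = 30.8 mm
δ = F/k = 56.7/2.3192 = 24.448 mm
δ < δ_solid → spring does not go solid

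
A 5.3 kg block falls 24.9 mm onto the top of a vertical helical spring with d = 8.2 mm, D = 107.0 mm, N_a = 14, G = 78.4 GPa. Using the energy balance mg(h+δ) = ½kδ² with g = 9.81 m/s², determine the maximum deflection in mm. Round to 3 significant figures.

k = Gd⁴/(8D³N_a) = (78.4×10³)(8.2⁴)/(8·107.0³·14) = 2.5835 N/mm
W = mg = 5.3 × 9.81 = 51.993 N
½kδ² − Wδ − Wh = 0 → δ = (W + √(W² + 2kWh))/k
δ = (51.993 + √(2703.3 + 6689.23))/2.5835 = (51.993 + 96.915)/2.5835 = 57.639 mm

57.6 mm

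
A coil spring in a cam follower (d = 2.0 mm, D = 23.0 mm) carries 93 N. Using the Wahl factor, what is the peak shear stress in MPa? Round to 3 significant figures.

Spring index C = D/d = 23.0/2.0 = 11.5000
K_W = (4C−1)/(4C−4) + 0.615/C = 45.000/42.000 + 0.0535 = 1.1249
τ₀ = 8FD/(πd³) = 8·93·23.0/(π·2.0³) = 17112/25.133 = 680.86 MPa
τ_max = K·τ₀ = 1.1249 × 680.86 = 765.91 MPa

766 MPa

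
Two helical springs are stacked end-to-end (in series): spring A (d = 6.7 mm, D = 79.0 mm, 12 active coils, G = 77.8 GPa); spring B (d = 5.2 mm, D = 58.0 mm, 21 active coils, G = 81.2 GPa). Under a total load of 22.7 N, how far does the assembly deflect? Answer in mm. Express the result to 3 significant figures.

k_A = Gd⁴/(8D³N_a) = (77.8×10³)(6.7⁴)/(8·79.0³·12) = 3.3123 N/mm
k_B = Gd⁴/(8D³N_a) = (81.2×10³)(5.2⁴)/(8·58.0³·21) = 1.8112 N/mm
Series: 1/k_eq = 1/3.3123 + 1/1.8112 = 0.85402; k_eq = 1.1709 N/mm
δ = F/k_eq = 22.7/1.1709 = 19.386 mm

19.4 mm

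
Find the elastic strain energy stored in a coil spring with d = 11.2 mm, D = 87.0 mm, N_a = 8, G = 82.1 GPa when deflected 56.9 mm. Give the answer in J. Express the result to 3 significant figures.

49.6 J

k = Gd⁴/(8D³N_a) = (82.1×10³)(11.2⁴)/(8·87.0³·8) = 30.653 N/mm
U = ½kδ² = 0.5 × 30.653 × 56.9² = 49622 N·mm = 49.622 J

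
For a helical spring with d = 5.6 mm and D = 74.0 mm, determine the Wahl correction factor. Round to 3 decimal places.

C = D/d = 74.0/5.6 = 13.2143
K_W = (4C−1)/(4C−4) + 0.615/C = 51.857/48.857 + 0.0465 = 1.1079

1.108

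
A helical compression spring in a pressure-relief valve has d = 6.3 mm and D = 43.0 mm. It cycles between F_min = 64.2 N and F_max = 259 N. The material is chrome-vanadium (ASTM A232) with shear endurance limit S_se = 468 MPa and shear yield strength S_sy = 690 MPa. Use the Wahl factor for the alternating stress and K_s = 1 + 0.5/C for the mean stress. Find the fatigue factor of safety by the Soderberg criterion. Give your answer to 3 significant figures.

C = D/d = 43.0/6.3 = 6.8254; K_W = (4C−1)/(4C−4)+0.615/C = 1.2189; K_s = 1+0.5/C = 1.0733
F_a = (F_max−F_min)/2 = 97.4 N; F_m = (F_max+F_min)/2 = 161.6 N
τ_a = K_W·8F_aD/(πd³) = 1.2189 × 42.653 = 51.987 MPa
τ_m = K_s·8F_mD/(πd³) = 1.0733 × 70.767 = 75.951 MPa
Soderberg: 1/n_f = τ_a/S_se + τ_m/S_sy = 51.987/468 + 75.951/690 = 0.11108 + 0.11007 = 0.22116
n_f = 1/0.22116 = 4.522

4.52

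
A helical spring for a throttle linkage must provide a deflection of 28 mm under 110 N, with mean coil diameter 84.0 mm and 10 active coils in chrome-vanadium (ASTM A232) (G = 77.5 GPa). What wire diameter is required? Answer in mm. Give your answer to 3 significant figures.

7.00 mm

Required rate k = F/δ = 110/28 = 3.9286 N/mm
d = (8D³N_a·k / G)^(1/4) = (8·84.0³·10·3.9286 / (77.5×10³))^0.25
  = (2403.6)^0.25 = 7.0019 mm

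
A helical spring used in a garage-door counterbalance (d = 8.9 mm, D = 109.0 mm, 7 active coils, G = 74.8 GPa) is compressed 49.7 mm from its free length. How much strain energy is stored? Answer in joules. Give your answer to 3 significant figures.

k = Gd⁴/(8D³N_a) = (74.8×10³)(8.9⁴)/(8·109.0³·7) = 6.4713 N/mm
U = ½kδ² = 0.5 × 6.4713 × 49.7² = 7992.4 N·mm = 7.9924 J

7.99 J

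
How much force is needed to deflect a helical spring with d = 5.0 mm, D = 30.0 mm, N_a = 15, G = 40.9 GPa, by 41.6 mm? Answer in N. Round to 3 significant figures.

k = Gd⁴/(8D³N_a) = (40.9×10³)(5.0⁴)/(8·30.0³·15) = 7.8897 N/mm
F = k·δ = 7.8897 × 41.6 = 328.21 N

328 N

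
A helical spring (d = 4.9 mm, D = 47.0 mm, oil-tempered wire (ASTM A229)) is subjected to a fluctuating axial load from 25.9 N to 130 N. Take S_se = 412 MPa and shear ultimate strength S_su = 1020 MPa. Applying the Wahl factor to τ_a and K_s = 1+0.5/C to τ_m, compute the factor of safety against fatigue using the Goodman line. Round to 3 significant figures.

4.35

C = D/d = 47.0/4.9 = 9.5918; K_W = (4C−1)/(4C−4)+0.615/C = 1.1514; K_s = 1+0.5/C = 1.0521
F_a = (F_max−F_min)/2 = 52.05 N; F_m = (F_max+F_min)/2 = 77.95 N
τ_a = K_W·8F_aD/(πd³) = 1.1514 × 52.951 = 60.968 MPa
τ_m = K_s·8F_mD/(πd³) = 1.0521 × 79.299 = 83.432 MPa
Goodman: 1/n_f = τ_a/S_se + τ_m/S_su = 60.968/412 + 83.432/1020 = 0.14798 + 0.08180 = 0.22978
n_f = 1/0.22978 = 4.352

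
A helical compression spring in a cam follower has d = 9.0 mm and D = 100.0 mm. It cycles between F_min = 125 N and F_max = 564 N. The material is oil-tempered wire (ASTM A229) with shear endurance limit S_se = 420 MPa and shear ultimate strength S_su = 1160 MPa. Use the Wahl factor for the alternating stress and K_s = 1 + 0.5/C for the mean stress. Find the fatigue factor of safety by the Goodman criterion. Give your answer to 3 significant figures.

C = D/d = 100.0/9.0 = 11.1111; K_W = (4C−1)/(4C−4)+0.615/C = 1.1295; K_s = 1+0.5/C = 1.0450
F_a = (F_max−F_min)/2 = 219.5 N; F_m = (F_max+F_min)/2 = 344.5 N
τ_a = K_W·8F_aD/(πd³) = 1.1295 × 76.674 = 86.605 MPa
τ_m = K_s·8F_mD/(πd³) = 1.0450 × 120.34 = 125.75 MPa
Goodman: 1/n_f = τ_a/S_se + τ_m/S_su = 86.605/420 + 125.75/1160 = 0.20620 + 0.10841 = 0.31461
n_f = 1/0.31461 = 3.179

3.18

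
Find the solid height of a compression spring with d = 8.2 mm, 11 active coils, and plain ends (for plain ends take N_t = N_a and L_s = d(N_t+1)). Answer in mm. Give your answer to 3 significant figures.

plain ends: N_t = N_a = 11
L_s = d·(N_t+1) = 8.2 × 12 = 98.4 mm

98.4 mm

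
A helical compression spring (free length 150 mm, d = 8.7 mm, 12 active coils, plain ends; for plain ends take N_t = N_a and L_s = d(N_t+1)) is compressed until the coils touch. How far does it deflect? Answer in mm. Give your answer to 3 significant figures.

36.9 mm

N_t = 12; L_s = 8.7·13 = 113.1 mm
δ_solid = L₀ − L_s = 150 − 113.1 = 36.9 mm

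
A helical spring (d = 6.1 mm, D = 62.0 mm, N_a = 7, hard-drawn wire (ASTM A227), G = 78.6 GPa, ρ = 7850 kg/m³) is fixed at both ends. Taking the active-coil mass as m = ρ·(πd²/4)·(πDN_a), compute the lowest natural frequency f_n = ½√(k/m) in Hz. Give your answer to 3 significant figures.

k = Gd⁴/(8D³N_a) = (78.6×10³)(6.1⁴)/(8·62.0³·7) = 8.1542 N/mm = 8154.2 N/m
Wire length L = πDN_a = π·62.0·7 = 1363.5 mm
m = ρ·(πd²/4)·L = 7850 × 29.225×10⁻⁶ m² × 1.3635 m = 0.31279 kg
f_n = ½√(k/m) = 0.5·√(8154.2/0.31279) = 0.5·√(26069) = 80.729 Hz

80.7 Hz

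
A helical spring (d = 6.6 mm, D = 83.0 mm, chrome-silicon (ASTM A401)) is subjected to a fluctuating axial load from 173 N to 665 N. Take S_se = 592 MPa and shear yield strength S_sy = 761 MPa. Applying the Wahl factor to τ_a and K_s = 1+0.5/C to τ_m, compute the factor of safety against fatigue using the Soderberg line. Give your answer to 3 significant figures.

C = D/d = 83.0/6.6 = 12.5758; K_W = (4C−1)/(4C−4)+0.615/C = 1.1137; K_s = 1+0.5/C = 1.0398
F_a = (F_max−F_min)/2 = 246 N; F_m = (F_max+F_min)/2 = 419 N
τ_a = K_W·8F_aD/(πd³) = 1.1137 × 180.85 = 201.41 MPa
τ_m = K_s·8F_mD/(πd³) = 1.0398 × 308.04 = 320.28 MPa
Soderberg: 1/n_f = τ_a/S_se + τ_m/S_sy = 201.41/592 + 320.28/761 = 0.34022 + 0.42087 = 0.7611
n_f = 1/0.7611 = 1.314

1.31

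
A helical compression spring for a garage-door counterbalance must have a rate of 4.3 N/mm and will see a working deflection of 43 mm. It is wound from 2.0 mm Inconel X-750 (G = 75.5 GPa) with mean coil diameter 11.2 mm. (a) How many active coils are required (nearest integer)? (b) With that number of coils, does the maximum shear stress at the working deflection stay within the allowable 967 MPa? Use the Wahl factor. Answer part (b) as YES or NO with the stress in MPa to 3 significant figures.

(a) 25 coils; (b) YES, τ_max = 839 MPa

N_a = Gd⁴/(8D³k) = (75.5×10³)(2.0⁴)/(8·11.2³·4.3) = 25 → N_a = 25
Actual rate k = Gd⁴/(8D³·25) = 4.2992 N/mm
Working load F = kδ = 4.2992·43 = 184.86 N
C = 11.2/2.0 = 5.6000; K_W = (4C−1)/(4C−4)+0.615/C = 1.2729
τ_max = K_W·8FD/(πd³) = 1.2729·659.05 = 838.88 MPa
τ_max ≤ 967 MPa → acceptable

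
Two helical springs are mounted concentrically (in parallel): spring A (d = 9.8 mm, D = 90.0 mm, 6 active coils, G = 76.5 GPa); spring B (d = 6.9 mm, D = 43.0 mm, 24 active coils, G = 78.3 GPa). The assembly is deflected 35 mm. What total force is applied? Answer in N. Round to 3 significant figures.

k_A = Gd⁴/(8D³N_a) = (76.5×10³)(9.8⁴)/(8·90.0³·6) = 20.165 N/mm
k_B = Gd⁴/(8D³N_a) = (78.3×10³)(6.9⁴)/(8·43.0³·24) = 11.627 N/mm
Parallel: k_eq = 20.165 + 11.627 = 31.792 N/mm
F = k_eq·δ = 31.792·35 = 1112.7 N

1110 N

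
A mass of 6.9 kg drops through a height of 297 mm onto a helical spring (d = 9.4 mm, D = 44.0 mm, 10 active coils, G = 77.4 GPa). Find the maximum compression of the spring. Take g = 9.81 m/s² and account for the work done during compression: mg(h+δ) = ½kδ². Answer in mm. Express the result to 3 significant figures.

k = Gd⁴/(8D³N_a) = (77.4×10³)(9.4⁴)/(8·44.0³·10) = 88.676 N/mm
W = mg = 6.9 × 9.81 = 67.689 N
½kδ² − Wδ − Wh = 0 → δ = (W + √(W² + 2kWh))/k
δ = (67.689 + √(4581.8 + 3.56541e+06))/88.676 = (67.689 + 1889.4)/88.676 = 22.071 mm

22.1 mm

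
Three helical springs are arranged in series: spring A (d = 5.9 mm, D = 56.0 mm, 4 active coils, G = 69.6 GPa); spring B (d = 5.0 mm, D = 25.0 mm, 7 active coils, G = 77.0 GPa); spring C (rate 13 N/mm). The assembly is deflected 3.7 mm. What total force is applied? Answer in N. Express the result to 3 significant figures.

k_A = Gd⁴/(8D³N_a) = (69.6×10³)(5.9⁴)/(8·56.0³·4) = 15.007 N/mm
k_B = Gd⁴/(8D³N_a) = (77.0×10³)(5.0⁴)/(8·25.0³·7) = 55 N/mm
Series: 1/k_eq = 1/15.007 + 1/55 + 1/13 = 0.16174; k_eq = 6.1828 N/mm
F = k_eq·δ = 6.1828·3.7 = 22.876 N

22.9 N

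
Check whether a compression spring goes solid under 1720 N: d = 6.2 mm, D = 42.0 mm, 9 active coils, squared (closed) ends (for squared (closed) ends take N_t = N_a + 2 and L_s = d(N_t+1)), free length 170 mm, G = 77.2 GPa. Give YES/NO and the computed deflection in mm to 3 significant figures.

NO, δ = 80.4 mm

k = Gd⁴/(8D³N_a) = (77.2×10³)(6.2⁴)/(8·42.0³·9) = 21.385 N/mm
N_t = 11; L_s = 6.2·12 = 74.4 mm; δ_solid = L₀ − L_s = 170 − 74.4 = 95.6 mm
δ = F/k = 1720/21.385 = 80.431 mm
δ < δ_solid → spring does not go solid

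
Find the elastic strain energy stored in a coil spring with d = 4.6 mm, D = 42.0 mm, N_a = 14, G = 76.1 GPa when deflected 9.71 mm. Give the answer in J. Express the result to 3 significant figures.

0.194 J

k = Gd⁴/(8D³N_a) = (76.1×10³)(4.6⁴)/(8·42.0³·14) = 4.1063 N/mm
U = ½kδ² = 0.5 × 4.1063 × 9.71² = 193.58 N·mm = 0.19358 J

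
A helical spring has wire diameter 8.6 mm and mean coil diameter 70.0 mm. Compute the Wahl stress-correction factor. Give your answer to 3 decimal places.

1.181

C = D/d = 70.0/8.6 = 8.1395
K_W = (4C−1)/(4C−4) + 0.615/C = 31.558/28.558 + 0.0756 = 1.1806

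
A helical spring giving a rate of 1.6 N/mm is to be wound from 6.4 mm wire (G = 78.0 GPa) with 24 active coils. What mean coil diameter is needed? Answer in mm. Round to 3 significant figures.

75.2 mm

D = (Gd⁴/(8N_a·k))^(1/3) = (78.0×10³·6.4⁴/(8·24·1.6))^(1/3)
  = (425984)^(1/3) = 75.2427 mm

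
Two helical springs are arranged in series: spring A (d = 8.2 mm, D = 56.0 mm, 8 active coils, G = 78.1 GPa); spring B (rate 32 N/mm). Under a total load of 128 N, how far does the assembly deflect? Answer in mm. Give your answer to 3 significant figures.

8.07 mm

k_A = Gd⁴/(8D³N_a) = (78.1×10³)(8.2⁴)/(8·56.0³·8) = 31.417 N/mm
Series: 1/k_eq = 1/31.417 + 1/32 = 0.06308; k_eq = 15.853 N/mm
δ = F/k_eq = 128/15.853 = 8.0742 mm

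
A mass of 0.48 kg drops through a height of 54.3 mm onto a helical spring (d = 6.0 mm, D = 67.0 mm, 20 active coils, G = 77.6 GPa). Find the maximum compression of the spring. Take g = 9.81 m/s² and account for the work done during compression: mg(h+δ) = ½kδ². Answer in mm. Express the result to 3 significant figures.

18.1 mm

k = Gd⁴/(8D³N_a) = (77.6×10³)(6.0⁴)/(8·67.0³·20) = 2.0899 N/mm
W = mg = 0.48 × 9.81 = 4.7088 N
½kδ² − Wδ − Wh = 0 → δ = (W + √(W² + 2kWh))/k
δ = (4.7088 + √(22.173 + 1068.72))/2.0899 = (4.7088 + 33.029)/2.0899 = 18.057 mm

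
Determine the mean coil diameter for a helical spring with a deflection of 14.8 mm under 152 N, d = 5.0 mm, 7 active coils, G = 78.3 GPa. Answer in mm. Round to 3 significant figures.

44.0 mm

Required rate k = F/δ = 152/14.8 = 10.27 N/mm
D = (Gd⁴/(8N_a·k))^(1/3) = (78.3×10³·5.0⁴/(8·7·10.27))^(1/3)
  = (85088.7)^(1/3) = 43.9836 mm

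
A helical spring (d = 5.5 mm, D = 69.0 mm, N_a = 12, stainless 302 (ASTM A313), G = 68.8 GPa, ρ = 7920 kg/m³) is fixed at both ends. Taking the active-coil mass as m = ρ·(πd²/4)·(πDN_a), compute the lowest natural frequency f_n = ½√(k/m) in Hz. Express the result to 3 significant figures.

31.9 Hz

k = Gd⁴/(8D³N_a) = (68.8×10³)(5.5⁴)/(8·69.0³·12) = 1.9963 N/mm = 1996.3 N/m
Wire length L = πDN_a = π·69.0·12 = 2601.2 mm
m = ρ·(πd²/4)·L = 7920 × 23.758×10⁻⁶ m² × 2.6012 m = 0.48946 kg
f_n = ½√(k/m) = 0.5·√(1996.3/0.48946) = 0.5·√(4078.5) = 31.932 Hz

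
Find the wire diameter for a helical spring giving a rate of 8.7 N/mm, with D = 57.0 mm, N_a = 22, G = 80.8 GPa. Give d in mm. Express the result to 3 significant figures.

7.70 mm

d = (8D³N_a·k / G)^(1/4) = (8·57.0³·22·8.7 / (80.8×10³))^0.25
  = (3509.5)^0.25 = 7.6968 mm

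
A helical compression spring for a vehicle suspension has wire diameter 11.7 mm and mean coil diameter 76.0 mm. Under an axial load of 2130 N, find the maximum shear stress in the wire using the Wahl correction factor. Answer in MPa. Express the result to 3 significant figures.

317 MPa

Spring index C = D/d = 76.0/11.7 = 6.4957
K_W = (4C−1)/(4C−4) + 0.615/C = 24.983/21.983 + 0.0947 = 1.2311
τ₀ = 8FD/(πd³) = 8·2130·76.0/(π·11.7³) = 1.29504e+06/5031.6 = 257.38 MPa
τ_max = K·τ₀ = 1.2311 × 257.38 = 316.87 MPa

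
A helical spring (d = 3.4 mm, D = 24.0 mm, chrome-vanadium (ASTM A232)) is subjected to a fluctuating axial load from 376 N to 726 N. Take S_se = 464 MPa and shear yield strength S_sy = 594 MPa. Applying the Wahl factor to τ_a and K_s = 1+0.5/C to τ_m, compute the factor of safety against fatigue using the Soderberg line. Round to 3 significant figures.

C = D/d = 24.0/3.4 = 7.0588; K_W = (4C−1)/(4C−4)+0.615/C = 1.2109; K_s = 1+0.5/C = 1.0708
F_a = (F_max−F_min)/2 = 175 N; F_m = (F_max+F_min)/2 = 551 N
τ_a = K_W·8F_aD/(πd³) = 1.2109 × 272.12 = 329.51 MPa
τ_m = K_s·8F_mD/(πd³) = 1.0708 × 856.77 = 917.46 MPa
Soderberg: 1/n_f = τ_a/S_se + τ_m/S_sy = 329.51/464 + 917.46/594 = 0.71015 + 1.54455 = 2.2547
n_f = 1/2.2547 = 0.4435

0.444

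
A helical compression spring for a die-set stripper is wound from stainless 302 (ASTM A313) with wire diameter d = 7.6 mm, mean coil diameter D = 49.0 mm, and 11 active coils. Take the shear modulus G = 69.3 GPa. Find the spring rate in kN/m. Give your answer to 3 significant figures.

k = Gd⁴/(8D³N_a) = (69.3×10³ × 7.6⁴) / (8 × 49.0³ × 11)
  = 2.312e+08 / 1.03531e+07 = 22.331 N/mm

22.3 kN/m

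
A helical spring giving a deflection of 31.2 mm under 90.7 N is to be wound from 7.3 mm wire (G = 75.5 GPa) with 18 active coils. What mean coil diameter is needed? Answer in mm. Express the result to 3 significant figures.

80.0 mm

Required rate k = F/δ = 90.7/31.2 = 2.9071 N/mm
D = (Gd⁴/(8N_a·k))^(1/3) = (75.5×10³·7.3⁴/(8·18·2.9071))^(1/3)
  = (512181)^(1/3) = 80.0094 mm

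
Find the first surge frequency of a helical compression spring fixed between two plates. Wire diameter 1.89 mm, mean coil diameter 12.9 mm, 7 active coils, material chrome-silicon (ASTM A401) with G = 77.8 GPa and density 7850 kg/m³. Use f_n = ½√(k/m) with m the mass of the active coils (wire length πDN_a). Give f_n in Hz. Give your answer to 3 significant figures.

575 Hz

k = Gd⁴/(8D³N_a) = (77.8×10³)(1.89⁴)/(8·12.9³·7) = 8.2579 N/mm = 8257.9 N/m
Wire length L = πDN_a = π·12.9·7 = 283.69 mm
m = ρ·(πd²/4)·L = 7850 × 2.8055×10⁻⁶ m² × 0.28369 m = 0.0062477 kg
f_n = ½√(k/m) = 0.5·√(8257.9/0.0062477) = 0.5·√(1.3217e+06) = 574.84 Hz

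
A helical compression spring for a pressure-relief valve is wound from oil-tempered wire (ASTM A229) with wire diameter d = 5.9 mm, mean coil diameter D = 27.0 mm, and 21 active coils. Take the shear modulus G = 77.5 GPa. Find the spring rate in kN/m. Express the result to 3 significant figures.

k = Gd⁴/(8D³N_a) = (77.5×10³ × 5.9⁴) / (8 × 27.0³ × 21)
  = 9.39095e+07 / 3.30674e+06 = 28.399 N/mm

28.4 kN/m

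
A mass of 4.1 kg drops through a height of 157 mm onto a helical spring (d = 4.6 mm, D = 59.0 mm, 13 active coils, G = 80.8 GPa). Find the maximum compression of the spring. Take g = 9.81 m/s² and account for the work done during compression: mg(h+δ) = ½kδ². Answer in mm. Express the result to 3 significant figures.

k = Gd⁴/(8D³N_a) = (80.8×10³)(4.6⁴)/(8·59.0³·13) = 1.6938 N/mm
W = mg = 4.1 × 9.81 = 40.221 N
½kδ² − Wδ − Wh = 0 → δ = (W + √(W² + 2kWh))/k
δ = (40.221 + √(1617.7 + 21391.2))/1.6938 = (40.221 + 151.69)/1.6938 = 113.3 mm

113 mm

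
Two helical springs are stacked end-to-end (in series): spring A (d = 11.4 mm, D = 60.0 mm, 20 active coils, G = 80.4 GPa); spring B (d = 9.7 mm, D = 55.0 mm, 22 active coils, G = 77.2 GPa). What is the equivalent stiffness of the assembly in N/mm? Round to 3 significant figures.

k_A = Gd⁴/(8D³N_a) = (80.4×10³)(11.4⁴)/(8·60.0³·20) = 39.292 N/mm
k_B = Gd⁴/(8D³N_a) = (77.2×10³)(9.7⁴)/(8·55.0³·22) = 23.34 N/mm
Series: 1/k_eq = 1/39.292 + 1/23.34 = 0.068295; k_eq = 14.642 N/mm

14.6 N/mm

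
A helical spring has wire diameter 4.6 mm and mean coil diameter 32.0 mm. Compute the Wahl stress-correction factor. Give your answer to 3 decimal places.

C = D/d = 32.0/4.6 = 6.9565
K_W = (4C−1)/(4C−4) + 0.615/C = 26.826/23.826 + 0.0884 = 1.2143

1.214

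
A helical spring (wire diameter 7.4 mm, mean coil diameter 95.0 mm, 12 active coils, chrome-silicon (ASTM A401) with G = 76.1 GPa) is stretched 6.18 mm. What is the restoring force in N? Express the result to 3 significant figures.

17.1 N

k = Gd⁴/(8D³N_a) = (76.1×10³)(7.4⁴)/(8·95.0³·12) = 2.7725 N/mm
F = k·δ = 2.7725 × 6.18 = 17.134 N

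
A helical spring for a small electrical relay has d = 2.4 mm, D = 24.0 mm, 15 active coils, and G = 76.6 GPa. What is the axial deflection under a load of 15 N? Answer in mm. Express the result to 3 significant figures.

9.79 mm

k = Gd⁴/(8D³N_a) = (76.6×10³)(2.4⁴)/(8·24.0³·15) = 1.532 N/mm
δ = F/k = 15 / 1.532 = 9.7911 mm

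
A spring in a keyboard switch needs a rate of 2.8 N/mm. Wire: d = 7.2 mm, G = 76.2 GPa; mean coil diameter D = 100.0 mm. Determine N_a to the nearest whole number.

9

N_a = Gd⁴/(8D³k) = (76.2×10³ × 7.2⁴)/(8 × 100.0³ × 2.8)
    = 2.04779e+08 / 2.24e+07 = 9.142 → 9 coils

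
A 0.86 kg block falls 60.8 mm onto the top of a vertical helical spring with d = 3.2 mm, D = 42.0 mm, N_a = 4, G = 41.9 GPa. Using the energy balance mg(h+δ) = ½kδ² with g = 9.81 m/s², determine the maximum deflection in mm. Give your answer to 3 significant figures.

28.5 mm

k = Gd⁴/(8D³N_a) = (41.9×10³)(3.2⁴)/(8·42.0³·4) = 1.8532 N/mm
W = mg = 0.86 × 9.81 = 8.4366 N
½kδ² − Wδ − Wh = 0 → δ = (W + √(W² + 2kWh))/k
δ = (8.4366 + √(71.176 + 1901.15))/1.8532 = (8.4366 + 44.411)/1.8532 = 28.517 mm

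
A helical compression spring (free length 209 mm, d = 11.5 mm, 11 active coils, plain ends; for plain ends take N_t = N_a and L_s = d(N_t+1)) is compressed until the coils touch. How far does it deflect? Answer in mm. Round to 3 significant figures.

N_t = 11; L_s = 11.5·12 = 138 mm
δ_solid = L₀ − L_s = 209 − 138 = 71 mm

71.0 mm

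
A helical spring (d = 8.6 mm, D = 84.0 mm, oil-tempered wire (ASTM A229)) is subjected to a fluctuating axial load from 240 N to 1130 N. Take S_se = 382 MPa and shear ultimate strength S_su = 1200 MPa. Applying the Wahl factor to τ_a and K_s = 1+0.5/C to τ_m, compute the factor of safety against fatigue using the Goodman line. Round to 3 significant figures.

1.53

C = D/d = 84.0/8.6 = 9.7674; K_W = (4C−1)/(4C−4)+0.615/C = 1.1485; K_s = 1+0.5/C = 1.0512
F_a = (F_max−F_min)/2 = 445 N; F_m = (F_max+F_min)/2 = 685 N
τ_a = K_W·8F_aD/(πd³) = 1.1485 × 149.65 = 171.88 MPa
τ_m = K_s·8F_mD/(πd³) = 1.0512 × 230.36 = 242.16 MPa
Goodman: 1/n_f = τ_a/S_se + τ_m/S_su = 171.88/382 + 242.16/1200 = 0.44994 + 0.20180 = 0.65174
n_f = 1/0.65174 = 1.534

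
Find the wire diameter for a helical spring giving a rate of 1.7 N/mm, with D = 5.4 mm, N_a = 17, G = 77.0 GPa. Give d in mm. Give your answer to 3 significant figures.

d = (8D³N_a·k / G)^(1/4) = (8·5.4³·17·1.7 / (77.0×10³))^0.25
  = (0.4728)^0.25 = 0.8292 mm

0.829 mm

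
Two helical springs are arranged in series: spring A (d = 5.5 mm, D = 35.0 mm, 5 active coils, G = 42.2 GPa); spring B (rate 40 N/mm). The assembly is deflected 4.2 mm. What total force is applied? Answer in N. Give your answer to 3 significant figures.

k_A = Gd⁴/(8D³N_a) = (42.2×10³)(5.5⁴)/(8·35.0³·5) = 22.516 N/mm
Series: 1/k_eq = 1/22.516 + 1/40 = 0.069412; k_eq = 14.407 N/mm
F = k_eq·δ = 14.407·4.2 = 60.508 N

60.5 N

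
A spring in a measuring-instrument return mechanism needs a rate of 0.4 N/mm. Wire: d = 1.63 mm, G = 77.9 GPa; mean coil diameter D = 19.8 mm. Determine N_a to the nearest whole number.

22

N_a = Gd⁴/(8D³k) = (77.9×10³ × 1.63⁴)/(8 × 19.8³ × 0.4)
    = 549905 / 24839.7 = 22.14 → 22 coils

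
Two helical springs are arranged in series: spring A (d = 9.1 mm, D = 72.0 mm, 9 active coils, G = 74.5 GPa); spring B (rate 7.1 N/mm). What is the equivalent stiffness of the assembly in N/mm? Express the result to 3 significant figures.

k_A = Gd⁴/(8D³N_a) = (74.5×10³)(9.1⁴)/(8·72.0³·9) = 19.01 N/mm
Series: 1/k_eq = 1/19.01 + 1/7.1 = 0.19345; k_eq = 5.1694 N/mm

5.17 N/mm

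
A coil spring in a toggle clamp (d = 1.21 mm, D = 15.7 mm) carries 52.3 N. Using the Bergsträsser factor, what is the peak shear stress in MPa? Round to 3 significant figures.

1300 MPa

Spring index C = D/d = 15.7/1.21 = 12.9752
K_B = (4C+2)/(4C−3) = 53.901/48.901 = 1.1022
τ₀ = 8FD/(πd³) = 8·52.3·15.7/(π·1.21³) = 6568.88/5.5655 = 1180.3 MPa
τ_max = K·τ₀ = 1.1022 × 1180.3 = 1301 MPa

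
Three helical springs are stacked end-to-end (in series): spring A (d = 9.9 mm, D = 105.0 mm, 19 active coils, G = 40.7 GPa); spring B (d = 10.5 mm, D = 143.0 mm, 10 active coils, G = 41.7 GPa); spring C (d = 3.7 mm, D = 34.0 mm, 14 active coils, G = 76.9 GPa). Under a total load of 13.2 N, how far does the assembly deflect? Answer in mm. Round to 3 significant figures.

16.1 mm

k_A = Gd⁴/(8D³N_a) = (40.7×10³)(9.9⁴)/(8·105.0³·19) = 2.2219 N/mm
k_B = Gd⁴/(8D³N_a) = (41.7×10³)(10.5⁴)/(8·143.0³·10) = 2.1667 N/mm
k_C = Gd⁴/(8D³N_a) = (76.9×10³)(3.7⁴)/(8·34.0³·14) = 3.274 N/mm
Series: 1/k_eq = 1/2.2219 + 1/2.1667 + 1/3.274 = 1.217; k_eq = 0.82167 N/mm
δ = F/k_eq = 13.2/0.82167 = 16.065 mm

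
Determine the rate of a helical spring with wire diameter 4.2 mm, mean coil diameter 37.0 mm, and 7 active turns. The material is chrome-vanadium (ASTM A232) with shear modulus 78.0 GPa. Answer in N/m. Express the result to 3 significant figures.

8560 N/m

k = Gd⁴/(8D³N_a) = (78.0×10³ × 4.2⁴) / (8 × 37.0³ × 7)
  = 2.42712e+07 / 2.83657e+06 = 8.5565 N/mm = 8556.5 N/m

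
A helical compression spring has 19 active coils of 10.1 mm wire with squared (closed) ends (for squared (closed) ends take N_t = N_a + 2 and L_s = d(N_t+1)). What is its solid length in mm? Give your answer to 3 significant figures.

squared (closed) ends: N_t = N_a + 2 = 19 + 2 = 21
L_s = d·(N_t+1) = 10.1 × 22 = 222.2 mm

222 mm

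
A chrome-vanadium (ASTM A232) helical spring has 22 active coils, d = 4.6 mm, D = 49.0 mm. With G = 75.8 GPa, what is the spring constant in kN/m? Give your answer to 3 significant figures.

1.64 kN/m

k = Gd⁴/(8D³N_a) = (75.8×10³ × 4.6⁴) / (8 × 49.0³ × 22)
  = 3.39391e+07 / 2.07062e+07 = 1.6391 N/mm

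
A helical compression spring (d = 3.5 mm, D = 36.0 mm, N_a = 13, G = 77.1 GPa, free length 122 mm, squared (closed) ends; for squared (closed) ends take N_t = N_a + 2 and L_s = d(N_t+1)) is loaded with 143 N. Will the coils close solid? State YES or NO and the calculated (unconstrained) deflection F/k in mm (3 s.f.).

k = Gd⁴/(8D³N_a) = (77.1×10³)(3.5⁴)/(8·36.0³·13) = 2.3844 N/mm
N_t = 15; L_s = 3.5·16 = 56 mm; δ_solid = L₀ − L_s = 122 − 56 = 66 mm
δ = F/k = 143/2.3844 = 59.972 mm
δ < δ_solid → spring does not go solid

NO, δ = 60.0 mm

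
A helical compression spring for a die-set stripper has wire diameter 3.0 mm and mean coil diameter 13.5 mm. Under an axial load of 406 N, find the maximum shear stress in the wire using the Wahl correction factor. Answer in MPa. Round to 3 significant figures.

Spring index C = D/d = 13.5/3.0 = 4.5000
K_W = (4C−1)/(4C−4) + 0.615/C = 17.000/14.000 + 0.1367 = 1.3510
τ₀ = 8FD/(πd³) = 8·406·13.5/(π·3.0³) = 43848/84.823 = 516.94 MPa
τ_max = K·τ₀ = 1.3510 × 516.94 = 698.35 MPa

698 MPa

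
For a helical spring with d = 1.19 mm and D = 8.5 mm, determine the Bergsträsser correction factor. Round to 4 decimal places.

C = D/d = 8.5/1.19 = 7.1429
K_B = (4C+2)/(4C−3) = 30.571/25.571 = 1.1955

1.1955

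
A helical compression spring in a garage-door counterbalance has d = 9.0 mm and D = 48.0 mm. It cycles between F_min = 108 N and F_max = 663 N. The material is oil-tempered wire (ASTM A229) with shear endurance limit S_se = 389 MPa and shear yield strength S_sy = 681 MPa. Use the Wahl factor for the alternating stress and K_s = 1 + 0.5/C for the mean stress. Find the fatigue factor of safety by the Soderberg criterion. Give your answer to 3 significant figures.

C = D/d = 48.0/9.0 = 5.3333; K_W = (4C−1)/(4C−4)+0.615/C = 1.2884; K_s = 1+0.5/C = 1.0938
F_a = (F_max−F_min)/2 = 277.5 N; F_m = (F_max+F_min)/2 = 385.5 N
τ_a = K_W·8F_aD/(πd³) = 1.2884 × 46.528 = 59.947 MPa
τ_m = K_s·8F_mD/(πd³) = 1.0938 × 64.637 = 70.696 MPa
Soderberg: 1/n_f = τ_a/S_se + τ_m/S_sy = 59.947/389 + 70.696/681 = 0.15410 + 0.10381 = 0.25792
n_f = 1/0.25792 = 3.877

3.88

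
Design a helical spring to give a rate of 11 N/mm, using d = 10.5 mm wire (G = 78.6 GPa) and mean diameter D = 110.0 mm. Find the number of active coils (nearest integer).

N_a = Gd⁴/(8D³k) = (78.6×10³ × 10.5⁴)/(8 × 110.0³ × 11)
    = 9.55388e+08 / 1.17128e+08 = 8.157 → 8 coils

8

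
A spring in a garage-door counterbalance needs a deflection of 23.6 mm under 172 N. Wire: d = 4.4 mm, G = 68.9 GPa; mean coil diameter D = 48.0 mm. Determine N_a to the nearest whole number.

Required rate k = F/δ = 172/23.6 = 7.2881 N/mm
N_a = Gd⁴/(8D³k) = (68.9×10³ × 4.4⁴)/(8 × 48.0³ × 7.2881)
    = 2.58244e+07 / 6.44808e+06 = 4.005 → 4 coils

4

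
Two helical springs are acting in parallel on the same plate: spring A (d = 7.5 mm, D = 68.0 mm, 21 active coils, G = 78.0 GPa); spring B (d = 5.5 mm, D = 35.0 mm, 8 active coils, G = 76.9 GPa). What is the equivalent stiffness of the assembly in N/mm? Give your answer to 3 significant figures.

k_A = Gd⁴/(8D³N_a) = (78.0×10³)(7.5⁴)/(8·68.0³·21) = 4.672 N/mm
k_B = Gd⁴/(8D³N_a) = (76.9×10³)(5.5⁴)/(8·35.0³·8) = 25.644 N/mm
Parallel: k_eq = 4.672 + 25.644 = 30.316 N/mm

30.3 N/mm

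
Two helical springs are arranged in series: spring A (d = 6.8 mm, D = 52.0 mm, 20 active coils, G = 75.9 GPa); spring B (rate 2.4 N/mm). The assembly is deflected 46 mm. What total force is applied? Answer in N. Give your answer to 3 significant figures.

k_A = Gd⁴/(8D³N_a) = (75.9×10³)(6.8⁴)/(8·52.0³·20) = 7.2135 N/mm
Series: 1/k_eq = 1/7.2135 + 1/2.4 = 0.5553; k_eq = 1.8008 N/mm
F = k_eq·δ = 1.8008·46 = 82.839 N

82.8 N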